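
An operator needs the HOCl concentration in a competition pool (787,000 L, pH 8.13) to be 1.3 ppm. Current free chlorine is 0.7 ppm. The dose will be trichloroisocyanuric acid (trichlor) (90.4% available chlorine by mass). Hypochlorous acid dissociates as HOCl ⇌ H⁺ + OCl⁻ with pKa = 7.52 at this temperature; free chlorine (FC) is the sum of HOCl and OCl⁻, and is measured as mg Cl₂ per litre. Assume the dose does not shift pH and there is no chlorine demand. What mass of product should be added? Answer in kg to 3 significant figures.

5.13 kg

[OCl⁻]/[HOCl] = 10^(pH − pKa) = 10^(8.13 − 7.52) = 4.074; fraction as HOCl = 1/(1 + 4.074) = 0.1971.
Free chlorine required for 1.3 ppm HOCl: 1.3 / 0.1971 = 6.596 ppm.
FC to add: 6.596 − 0.7 = 5.896 mg/L as Cl₂.
Cl₂ equivalent: 5.896 mg/L × 787,000 L = 4640 g.
Product at 90.4% available Cl: 4640 / 0.904 = 5133 g.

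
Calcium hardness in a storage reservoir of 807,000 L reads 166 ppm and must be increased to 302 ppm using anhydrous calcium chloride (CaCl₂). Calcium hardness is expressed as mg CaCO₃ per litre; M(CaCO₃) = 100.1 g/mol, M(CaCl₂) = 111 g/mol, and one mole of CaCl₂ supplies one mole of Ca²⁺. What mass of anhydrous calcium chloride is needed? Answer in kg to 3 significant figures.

Hardness to add: (302 − 166) = 136 mg/L as CaCO₃ × 807,000 L = 109,800 g as CaCO₃.
Moles of Ca²⁺ (1 mol Ca²⁺ ≡ 1 mol CaCO₃): 109,800 / 100.1 g/mol = 1096 mol.
Mass of CaCl₂: 1096 × 111 = 121,700 g.

122 kg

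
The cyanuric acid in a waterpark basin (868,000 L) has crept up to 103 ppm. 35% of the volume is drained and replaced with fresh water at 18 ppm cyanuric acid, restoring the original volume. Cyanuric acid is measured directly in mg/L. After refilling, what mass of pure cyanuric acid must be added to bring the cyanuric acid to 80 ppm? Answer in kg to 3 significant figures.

After draining 35% and refilling: 103 × 0.65 + 18 × 0.35 = 73.25 ppm.
Deficit to target: 80 − 73.25 = 6.75 mg/L.
Mass: 6.75 mg/L × 868,000 L = 5859 g cyanuric acid.

5.86 kg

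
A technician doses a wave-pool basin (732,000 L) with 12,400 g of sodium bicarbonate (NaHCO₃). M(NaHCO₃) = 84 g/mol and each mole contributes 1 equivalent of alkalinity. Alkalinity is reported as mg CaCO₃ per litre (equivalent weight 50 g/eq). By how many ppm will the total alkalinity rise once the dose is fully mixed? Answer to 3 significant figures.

Moles of NaHCO₃: 12,400 g ÷ 84 g/mol = 147.6 mol → 147.6 eq of alkalinity.
As CaCO₃: 147.6 eq × 50 g/eq = 7381 g.
Rise: 7381 g / 732,000 L × 1000 = 10.08 mg/L.

10.1 ppm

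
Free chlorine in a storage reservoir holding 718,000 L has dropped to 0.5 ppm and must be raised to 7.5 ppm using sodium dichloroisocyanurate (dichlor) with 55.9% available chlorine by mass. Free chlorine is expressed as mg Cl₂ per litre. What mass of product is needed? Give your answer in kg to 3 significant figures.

Chlorine deficit: 7.5 − 0.5 = 7 ppm = 7 mg/L as Cl₂.
Cl₂ equivalent needed: 7 mg/L × 718,000 L = 5,026,000 mg = 5026 g.
Product at 55.9% available chlorine: 5026 / 0.559 = 8991 g.

8.99 kg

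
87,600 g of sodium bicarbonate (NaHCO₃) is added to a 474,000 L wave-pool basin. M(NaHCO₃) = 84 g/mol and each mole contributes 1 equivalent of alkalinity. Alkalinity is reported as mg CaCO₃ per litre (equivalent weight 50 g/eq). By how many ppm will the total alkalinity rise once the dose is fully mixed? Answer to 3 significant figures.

Moles of NaHCO₃: 87,600 g ÷ 84 g/mol = 1043 mol → 1043 eq of alkalinity.
As CaCO₃: 1043 eq × 50 g/eq = 52,140 g.
Rise: 52,140 g / 474,000 L × 1000 = 110 mg/L.

110 ppm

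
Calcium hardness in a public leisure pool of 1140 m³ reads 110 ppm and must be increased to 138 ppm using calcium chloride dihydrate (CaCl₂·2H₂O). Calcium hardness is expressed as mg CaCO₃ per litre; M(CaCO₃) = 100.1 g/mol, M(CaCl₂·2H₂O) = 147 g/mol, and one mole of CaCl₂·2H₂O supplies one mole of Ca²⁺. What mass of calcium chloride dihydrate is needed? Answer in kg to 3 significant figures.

46.9 kg

Volume: 1140 m³ = 1,140,000 L.
Hardness to add: (138 − 110) = 28 mg/L as CaCO₃ × 1,140,000 L = 31,920 g as CaCO₃.
Moles of Ca²⁺ (1 mol Ca²⁺ ≡ 1 mol CaCO₃): 31,920 / 100.1 g/mol = 318.9 mol.
Mass of CaCl₂·2H₂O: 318.9 × 147 = 46,880 g.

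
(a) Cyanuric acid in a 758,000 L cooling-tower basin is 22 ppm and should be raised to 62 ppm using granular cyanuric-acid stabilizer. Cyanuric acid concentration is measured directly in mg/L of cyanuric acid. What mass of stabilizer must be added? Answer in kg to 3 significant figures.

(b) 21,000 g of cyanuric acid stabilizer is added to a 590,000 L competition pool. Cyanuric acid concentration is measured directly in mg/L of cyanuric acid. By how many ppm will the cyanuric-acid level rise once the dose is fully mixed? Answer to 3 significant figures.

(a) 30.3 kg; (b) 35.6 ppm

(a) CYA to add: (62 − 22) = 40 mg/L × 758,000 L = 30,320 g cyanuric acid.

(b) Rise: 21,000 g / 590,000 L × 1000 = 35.59 mg/L.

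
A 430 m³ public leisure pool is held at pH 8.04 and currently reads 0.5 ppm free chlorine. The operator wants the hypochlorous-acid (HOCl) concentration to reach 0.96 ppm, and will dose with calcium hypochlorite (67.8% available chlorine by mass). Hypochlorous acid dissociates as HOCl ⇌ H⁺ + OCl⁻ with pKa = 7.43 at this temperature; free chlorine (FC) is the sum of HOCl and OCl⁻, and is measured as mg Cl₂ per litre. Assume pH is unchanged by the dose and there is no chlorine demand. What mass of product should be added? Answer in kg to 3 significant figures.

Volume: 430 m³ = 430,000 L.
[OCl⁻]/[HOCl] = 10^(pH − pKa) = 10^(8.04 − 7.43) = 4.074; fraction as HOCl = 1/(1 + 4.074) = 0.1971.
Free chlorine required for 0.96 ppm HOCl: 0.96 / 0.1971 = 4.871 ppm.
FC to add: 4.871 − 0.5 = 4.371 mg/L as Cl₂.
Cl₂ equivalent: 4.371 mg/L × 430,000 L = 1879 g.
Product at 67.8% available Cl: 1879 / 0.678 = 2772 g.

2.77 kg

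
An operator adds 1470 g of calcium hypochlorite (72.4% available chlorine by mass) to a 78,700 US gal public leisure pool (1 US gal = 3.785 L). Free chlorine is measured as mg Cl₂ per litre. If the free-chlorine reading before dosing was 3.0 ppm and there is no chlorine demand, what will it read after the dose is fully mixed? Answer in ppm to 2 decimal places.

Volume: 78,700 US gal × 3.785 L/gal = 297,880 L.
Available chlorine delivered: 1470 g × 0.724 = 1064 g as Cl₂.
Concentration rise: 1064 g / 297,880 L = 3.573 mg/L = 3.57 ppm.
Final FC: 3.0 + 3.57 = 6.57 ppm.

6.57 ppm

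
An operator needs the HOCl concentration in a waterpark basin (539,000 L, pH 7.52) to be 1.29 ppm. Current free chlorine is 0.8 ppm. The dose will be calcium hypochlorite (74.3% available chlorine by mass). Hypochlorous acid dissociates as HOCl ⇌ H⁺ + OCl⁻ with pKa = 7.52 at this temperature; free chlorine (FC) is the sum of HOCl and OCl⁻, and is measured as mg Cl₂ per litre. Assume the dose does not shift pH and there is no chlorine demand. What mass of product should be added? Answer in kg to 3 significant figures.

1.29 kg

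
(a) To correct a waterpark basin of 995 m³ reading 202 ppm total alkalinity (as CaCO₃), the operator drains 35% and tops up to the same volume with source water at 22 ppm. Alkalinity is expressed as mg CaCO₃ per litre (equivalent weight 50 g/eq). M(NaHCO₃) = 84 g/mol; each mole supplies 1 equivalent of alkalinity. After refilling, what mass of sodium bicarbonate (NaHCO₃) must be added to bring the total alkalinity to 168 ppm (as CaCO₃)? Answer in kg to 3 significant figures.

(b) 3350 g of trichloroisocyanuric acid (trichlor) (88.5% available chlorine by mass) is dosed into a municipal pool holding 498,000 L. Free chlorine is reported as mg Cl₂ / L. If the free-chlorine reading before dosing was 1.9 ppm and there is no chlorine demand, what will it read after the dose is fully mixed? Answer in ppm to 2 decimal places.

(a) 48.5 kg; (b) 7.85 ppm

(a) Volume: 995 m³ = 995,000 L.
(a) After draining 35% and refilling: 202 × 0.65 + 22 × 0.35 = 139 ppm.
(a) Deficit to target: 168 − 139 = 29 mg/L.
(a) As CaCO₃: 29 mg/L × 995,000 L = 28,860 g; ÷ 50 g/eq ÷ 1 = 577.1 mol NaHCO₃.
(a) Mass: 577.1 × 84 = 48,480 g.

(b) Available chlorine delivered: 3350 g × 0.885 = 2965 g as Cl₂.
(b) Concentration rise: 2965 g / 498,000 L = 5.953 mg/L = 5.95 ppm.
(b) Final FC: 1.9 + 5.95 = 7.85 ppm.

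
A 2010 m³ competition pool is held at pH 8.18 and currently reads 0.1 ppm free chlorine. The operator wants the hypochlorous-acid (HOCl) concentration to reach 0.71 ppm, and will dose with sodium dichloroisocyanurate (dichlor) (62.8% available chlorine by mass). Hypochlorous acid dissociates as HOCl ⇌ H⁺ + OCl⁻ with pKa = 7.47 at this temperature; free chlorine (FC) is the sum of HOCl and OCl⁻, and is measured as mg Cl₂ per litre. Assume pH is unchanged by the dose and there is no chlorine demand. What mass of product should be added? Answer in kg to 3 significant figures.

13.6 kg

Volume: 2010 m³ = 2,010,000 L.
[OCl⁻]/[HOCl] = 10^(pH − pKa) = 10^(8.18 − 7.47) = 5.129; fraction as HOCl = 1/(1 + 5.129) = 0.1632.
Free chlorine required for 0.71 ppm HOCl: 0.71 / 0.1632 = 4.351 ppm.
FC to add: 4.351 − 0.1 = 4.251 mg/L as Cl₂.
Cl₂ equivalent: 4.251 mg/L × 2,010,000 L = 8545 g.
Product at 62.8% available Cl: 8545 / 0.628 = 13,610 g.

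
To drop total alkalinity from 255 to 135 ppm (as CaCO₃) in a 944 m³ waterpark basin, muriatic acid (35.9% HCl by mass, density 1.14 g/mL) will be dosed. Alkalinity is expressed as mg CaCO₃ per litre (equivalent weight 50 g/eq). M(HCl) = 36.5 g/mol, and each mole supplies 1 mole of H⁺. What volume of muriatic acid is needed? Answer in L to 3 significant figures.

202 L

Volume: 944 m³ = 944,000 L.
Alkalinity to neutralize: (255 − 135) = 120 mg/L as CaCO₃ × 944,000 L = 113,300 g as CaCO₃.
Equivalents of H⁺ required: 113,300 ÷ 50 g/eq = 2266 eq = 2266 mol HCl.
Mass of HCl: 2266 × 36.5 = 82,690 g.
Mass of 35.9% solution: 82,690 / 0.359 = 230,300 g.
Volume: 230,300 g ÷ 1.14 g/mL = 202,100 mL.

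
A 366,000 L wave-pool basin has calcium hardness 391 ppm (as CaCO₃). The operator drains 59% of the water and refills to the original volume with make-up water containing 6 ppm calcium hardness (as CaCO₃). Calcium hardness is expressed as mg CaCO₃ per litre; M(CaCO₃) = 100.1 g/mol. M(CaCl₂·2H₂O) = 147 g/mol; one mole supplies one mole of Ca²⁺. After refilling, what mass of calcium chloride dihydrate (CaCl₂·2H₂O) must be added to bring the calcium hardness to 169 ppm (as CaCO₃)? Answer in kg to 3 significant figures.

After draining 59% and refilling: 391 × 0.41 + 6 × 0.59 = 163.85 ppm.
Deficit to target: 169 − 163.85 = 5.15 mg/L.
As CaCO₃: 5.15 mg/L × 366,000 L = 1885 g; ÷ 100.1 = 18.83 mol Ca²⁺.
Mass: 18.83 × 147 = 2768 g.

2.77 kg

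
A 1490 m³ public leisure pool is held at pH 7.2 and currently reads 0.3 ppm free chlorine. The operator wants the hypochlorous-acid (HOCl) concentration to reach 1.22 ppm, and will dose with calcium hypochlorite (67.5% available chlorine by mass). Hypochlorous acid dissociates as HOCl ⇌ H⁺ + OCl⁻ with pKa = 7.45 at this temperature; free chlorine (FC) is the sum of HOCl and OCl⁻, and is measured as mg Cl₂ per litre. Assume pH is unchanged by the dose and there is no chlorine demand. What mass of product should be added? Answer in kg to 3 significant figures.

3.55 kg

Volume: 1490 m³ = 1,490,000 L.
[OCl⁻]/[HOCl] = 10^(pH − pKa) = 10^(7.2 − 7.45) = 0.5623; fraction as HOCl = 1/(1 + 0.5623) = 0.6401.
Free chlorine required for 1.22 ppm HOCl: 1.22 / 0.6401 = 1.906 ppm.
FC to add: 1.906 − 0.3 = 1.606 mg/L as Cl₂.
Cl₂ equivalent: 1.606 mg/L × 1,490,000 L = 2393 g.
Product at 67.5% available Cl: 2393 / 0.675 = 3545 g.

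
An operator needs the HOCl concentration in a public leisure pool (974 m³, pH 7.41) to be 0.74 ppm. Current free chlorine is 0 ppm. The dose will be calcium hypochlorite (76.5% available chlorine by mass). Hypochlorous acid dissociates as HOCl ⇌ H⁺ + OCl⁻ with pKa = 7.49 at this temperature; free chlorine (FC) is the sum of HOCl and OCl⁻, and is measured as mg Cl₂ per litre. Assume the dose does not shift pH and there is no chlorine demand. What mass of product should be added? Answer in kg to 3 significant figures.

Volume: 974 m³ = 974,000 L.
[OCl⁻]/[HOCl] = 10^(pH − pKa) = 10^(7.41 − 7.49) = 0.8318; fraction as HOCl = 1/(1 + 0.8318) = 0.5459.
Free chlorine required for 0.74 ppm HOCl: 0.74 / 0.5459 = 1.356 ppm.
FC to add: 1.356 − 0 = 1.356 mg/L as Cl₂.
Cl₂ equivalent: 1.356 mg/L × 974,000 L = 1320 g.
Product at 76.5% available Cl: 1320 / 0.765 = 1726 g.

1.73 kg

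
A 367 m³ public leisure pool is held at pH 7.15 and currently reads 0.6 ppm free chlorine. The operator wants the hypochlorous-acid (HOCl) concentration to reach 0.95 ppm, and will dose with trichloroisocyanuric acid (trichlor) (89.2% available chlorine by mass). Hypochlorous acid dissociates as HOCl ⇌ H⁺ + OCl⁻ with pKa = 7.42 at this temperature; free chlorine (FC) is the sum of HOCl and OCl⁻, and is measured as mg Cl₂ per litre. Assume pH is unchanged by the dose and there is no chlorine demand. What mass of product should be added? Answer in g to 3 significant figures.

354 g

Volume: 367 m³ = 367,000 L.
[OCl⁻]/[HOCl] = 10^(pH − pKa) = 10^(7.15 − 7.42) = 0.537; fraction as HOCl = 1/(1 + 0.537) = 0.6506.
Free chlorine required for 0.95 ppm HOCl: 0.95 / 0.6506 = 1.46 ppm.
FC to add: 1.46 − 0.6 = 0.8602 mg/L as Cl₂.
Cl₂ equivalent: 0.8602 mg/L × 367,000 L = 315.7 g.
Product at 89.2% available Cl: 315.7 / 0.892 = 353.9 g.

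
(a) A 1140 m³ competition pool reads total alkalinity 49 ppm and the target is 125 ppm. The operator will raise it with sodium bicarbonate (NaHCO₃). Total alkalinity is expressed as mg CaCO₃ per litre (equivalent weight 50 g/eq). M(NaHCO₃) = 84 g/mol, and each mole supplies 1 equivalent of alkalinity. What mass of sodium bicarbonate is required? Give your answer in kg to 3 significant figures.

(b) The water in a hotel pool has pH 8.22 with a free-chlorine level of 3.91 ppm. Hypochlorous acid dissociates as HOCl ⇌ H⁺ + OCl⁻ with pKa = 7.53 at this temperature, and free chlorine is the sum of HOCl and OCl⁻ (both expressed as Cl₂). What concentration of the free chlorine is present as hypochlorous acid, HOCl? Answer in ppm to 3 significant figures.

(a) Volume: 1140 m³ = 1,140,000 L.
(a) Alkalinity to add: (125 − 49) = 76 mg/L as CaCO₃ × 1,140,000 L = 86,640 g as CaCO₃.
(a) Equivalents: 86,640 g ÷ 50 g/eq = 1733 eq.
(a) NaHCO₃ supplies 1 eq per mole → 1733 mol.
(a) Mass: 1733 mol × 84 g/mol = 145,600 g.

(b) [OCl⁻]/[HOCl] = 10^(pH − pKa) = 10^(8.22 − 7.53) = 10^0.69 = 4.898.
(b) Fraction as HOCl = 1 / (1 + 4.898) = 0.1696.
(b) HOCl = 0.1696 × 3.91 ppm = 0.663 ppm.

(a) 146 kg; (b) 0.663 ppm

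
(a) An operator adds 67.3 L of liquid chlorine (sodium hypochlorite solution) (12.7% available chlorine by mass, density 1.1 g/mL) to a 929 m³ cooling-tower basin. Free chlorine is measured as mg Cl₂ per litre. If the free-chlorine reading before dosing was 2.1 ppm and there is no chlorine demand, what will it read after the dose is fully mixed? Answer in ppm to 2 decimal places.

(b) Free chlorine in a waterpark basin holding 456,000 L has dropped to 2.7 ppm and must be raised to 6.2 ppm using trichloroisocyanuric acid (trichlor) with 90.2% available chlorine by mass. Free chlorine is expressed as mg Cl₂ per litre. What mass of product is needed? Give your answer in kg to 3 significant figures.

(a) 12.22 ppm; (b) 1.77 kg

(a) Volume: 929 m³ = 929,000 L.
(a) Mass of solution: 67.3 L × 1000 mL/L × 1.1 g/mL = 74,030 g.
(a) Available chlorine delivered: 74,030 g × 0.127 = 9402 g as Cl₂.
(a) Concentration rise: 9402 g / 929,000 L = 10.12 mg/L = 10.12 ppm.
(a) Final FC: 2.1 + 10.12 = 12.22 ppm.

(b) Chlorine deficit: 6.2 − 2.7 = 3.5 ppm = 3.5 mg/L as Cl₂.
(b) Cl₂ equivalent needed: 3.5 mg/L × 456,000 L = 1,596,000 mg = 1596 g.
(b) Product at 90.2% available chlorine: 1596 / 0.902 = 1769 g.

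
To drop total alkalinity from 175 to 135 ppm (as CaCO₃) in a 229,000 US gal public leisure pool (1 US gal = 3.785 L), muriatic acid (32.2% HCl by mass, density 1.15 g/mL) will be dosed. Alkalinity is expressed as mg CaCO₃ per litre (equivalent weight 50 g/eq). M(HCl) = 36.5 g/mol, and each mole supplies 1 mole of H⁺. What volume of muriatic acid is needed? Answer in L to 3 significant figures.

Volume: 229,000 US gal × 3.785 L/gal = 866,765 L.
Alkalinity to neutralize: (175 − 135) = 40 mg/L as CaCO₃ × 866,765 L = 34,670 g as CaCO₃.
Equivalents of H⁺ required: 34,670 ÷ 50 g/eq = 693.4 eq = 693.4 mol HCl.
Mass of HCl: 693.4 × 36.5 = 25,310 g.
Mass of 32.2% solution: 25,310 / 0.322 = 78,600 g.
Volume: 78,600 g ÷ 1.15 g/mL = 68,350 mL.

68.3 L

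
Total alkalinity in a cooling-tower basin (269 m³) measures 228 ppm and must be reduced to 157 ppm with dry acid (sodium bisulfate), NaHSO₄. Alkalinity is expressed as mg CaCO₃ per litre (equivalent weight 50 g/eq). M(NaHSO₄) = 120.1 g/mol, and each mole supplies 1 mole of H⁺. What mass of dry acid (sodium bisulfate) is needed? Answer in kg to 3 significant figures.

45.9 kg

Volume: 269 m³ = 269,000 L.
Alkalinity to neutralize: (228 − 157) = 71 mg/L as CaCO₃ × 269,000 L = 19,100 g as CaCO₃.
Equivalents of H⁺ required: 19,100 ÷ 50 g/eq = 382 eq = 382 mol NaHSO₄.
Mass of NaHSO₄: 382 × 120.1 = 45,880 g.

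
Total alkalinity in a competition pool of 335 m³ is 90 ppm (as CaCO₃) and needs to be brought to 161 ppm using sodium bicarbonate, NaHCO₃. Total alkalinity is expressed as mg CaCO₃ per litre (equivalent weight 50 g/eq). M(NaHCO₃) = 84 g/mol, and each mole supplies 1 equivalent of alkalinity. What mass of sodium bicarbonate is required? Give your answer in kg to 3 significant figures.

Volume: 335 m³ = 335,000 L.
Alkalinity to add: (161 − 90) = 71 mg/L as CaCO₃ × 335,000 L = 23,780 g as CaCO₃.
Equivalents: 23,780 g ÷ 50 g/eq = 475.7 eq.
NaHCO₃ supplies 1 eq per mole → 475.7 mol.
Mass: 475.7 mol × 84 g/mol = 39,960 g.

40.0 kg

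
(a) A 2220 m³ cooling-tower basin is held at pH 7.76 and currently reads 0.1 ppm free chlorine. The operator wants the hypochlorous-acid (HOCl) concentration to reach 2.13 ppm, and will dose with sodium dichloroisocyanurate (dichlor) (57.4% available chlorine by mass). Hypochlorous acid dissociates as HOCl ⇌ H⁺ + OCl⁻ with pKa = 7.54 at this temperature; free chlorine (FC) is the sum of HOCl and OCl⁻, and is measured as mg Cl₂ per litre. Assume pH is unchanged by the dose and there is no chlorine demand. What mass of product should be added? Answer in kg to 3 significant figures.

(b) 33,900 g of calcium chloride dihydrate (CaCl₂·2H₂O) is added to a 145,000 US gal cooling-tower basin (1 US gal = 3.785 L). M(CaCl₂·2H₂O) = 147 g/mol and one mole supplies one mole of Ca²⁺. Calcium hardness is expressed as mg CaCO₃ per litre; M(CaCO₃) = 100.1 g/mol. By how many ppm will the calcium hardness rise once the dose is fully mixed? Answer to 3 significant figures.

(a) Volume: 2220 m³ = 2,220,000 L.
(a) [OCl⁻]/[HOCl] = 10^(pH − pKa) = 10^(7.76 − 7.54) = 1.66; fraction as HOCl = 1/(1 + 1.66) = 0.376.
(a) Free chlorine required for 2.13 ppm HOCl: 2.13 / 0.376 = 5.665 ppm.
(a) FC to add: 5.665 − 0.1 = 5.565 mg/L as Cl₂.
(a) Cl₂ equivalent: 5.565 mg/L × 2,220,000 L = 12,350 g.
(a) Product at 57.4% available Cl: 12,350 / 0.574 = 21,520 g.

(b) Volume: 145,000 US gal × 3.785 L/gal = 548,825 L.
(b) Moles of Ca²⁺: 33,900 g ÷ 147 g/mol = 230.6 mol.
(b) As CaCO₃: 230.6 mol × 100.1 g/mol = 23,080 g.
(b) Rise: 23,080 g / 548,825 L × 1000 = 42.06 mg/L.

(a) 21.5 kg; (b) 42.1 ppm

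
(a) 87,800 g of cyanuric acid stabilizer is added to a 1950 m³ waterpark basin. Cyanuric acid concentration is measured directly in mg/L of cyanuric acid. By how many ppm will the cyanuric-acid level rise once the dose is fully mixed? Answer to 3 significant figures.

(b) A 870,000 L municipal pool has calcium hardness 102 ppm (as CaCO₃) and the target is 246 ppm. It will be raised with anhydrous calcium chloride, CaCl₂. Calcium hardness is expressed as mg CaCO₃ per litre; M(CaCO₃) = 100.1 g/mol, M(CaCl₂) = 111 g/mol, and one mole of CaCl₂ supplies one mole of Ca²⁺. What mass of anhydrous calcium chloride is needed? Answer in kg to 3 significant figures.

(a) Volume: 1950 m³ = 1,950,000 L.
(a) Rise: 87,800 g / 1,950,000 L × 1000 = 45.03 mg/L.

(b) Hardness to add: (246 − 102) = 144 mg/L as CaCO₃ × 870,000 L = 125,300 g as CaCO₃.
(b) Moles of Ca²⁺ (1 mol Ca²⁺ ≡ 1 mol CaCO₃): 125,300 / 100.1 g/mol = 1252 mol.
(b) Mass of CaCl₂: 1252 × 111 = 138,900 g.

(a) 45.0 ppm; (b) 139 kg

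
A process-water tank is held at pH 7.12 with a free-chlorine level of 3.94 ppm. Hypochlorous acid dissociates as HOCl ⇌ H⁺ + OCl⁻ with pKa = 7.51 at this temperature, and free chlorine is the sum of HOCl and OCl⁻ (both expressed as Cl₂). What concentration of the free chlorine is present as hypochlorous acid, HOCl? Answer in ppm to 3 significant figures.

2.80 ppm

[OCl⁻]/[HOCl] = 10^(pH − pKa) = 10^(7.12 − 7.51) = 10^-0.39 = 0.4074.
Fraction as HOCl = 1 / (1 + 0.4074) = 0.7105.
HOCl = 0.7105 × 3.94 ppm = 2.8 ppm.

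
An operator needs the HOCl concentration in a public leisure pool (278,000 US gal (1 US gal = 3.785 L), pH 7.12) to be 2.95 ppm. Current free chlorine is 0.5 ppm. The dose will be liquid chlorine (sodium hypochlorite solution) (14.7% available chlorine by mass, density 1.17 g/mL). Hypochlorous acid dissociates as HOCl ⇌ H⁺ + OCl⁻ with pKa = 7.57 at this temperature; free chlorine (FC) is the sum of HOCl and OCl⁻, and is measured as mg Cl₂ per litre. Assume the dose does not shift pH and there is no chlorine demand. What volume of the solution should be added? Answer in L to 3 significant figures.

21.4 L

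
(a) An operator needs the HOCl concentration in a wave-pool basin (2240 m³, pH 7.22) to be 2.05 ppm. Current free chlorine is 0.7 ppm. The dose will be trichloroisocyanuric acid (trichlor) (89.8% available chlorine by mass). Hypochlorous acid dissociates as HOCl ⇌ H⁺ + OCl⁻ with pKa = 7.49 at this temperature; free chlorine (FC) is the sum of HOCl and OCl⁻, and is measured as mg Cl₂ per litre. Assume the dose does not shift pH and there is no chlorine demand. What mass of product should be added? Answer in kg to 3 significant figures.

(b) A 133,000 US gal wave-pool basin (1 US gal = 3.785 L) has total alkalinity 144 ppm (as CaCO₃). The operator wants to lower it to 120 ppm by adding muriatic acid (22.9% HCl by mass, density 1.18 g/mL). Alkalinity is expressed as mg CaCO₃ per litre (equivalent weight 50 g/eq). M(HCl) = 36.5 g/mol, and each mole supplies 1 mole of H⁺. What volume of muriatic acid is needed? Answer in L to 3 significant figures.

(a) 6.11 kg; (b) 32.6 L

(a) Volume: 2240 m³ = 2,240,000 L.
(a) [OCl⁻]/[HOCl] = 10^(pH − pKa) = 10^(7.22 − 7.49) = 0.537; fraction as HOCl = 1/(1 + 0.537) = 0.6506.
(a) Free chlorine required for 2.05 ppm HOCl: 2.05 / 0.6506 = 3.151 ppm.
(a) FC to add: 3.151 − 0.7 = 2.451 mg/L as Cl₂.
(a) Cl₂ equivalent: 2.451 mg/L × 2,240,000 L = 5490 g.
(a) Product at 89.8% available Cl: 5490 / 0.898 = 6114 g.

(b) Volume: 133,000 US gal × 3.785 L/gal = 503,405 L.
(b) Alkalinity to neutralize: (144 − 120) = 24 mg/L as CaCO₃ × 503,405 L = 12,080 g as CaCO₃.
(b) Equivalents of H⁺ required: 12,080 ÷ 50 g/eq = 241.6 eq = 241.6 mol HCl.
(b) Mass of HCl: 241.6 × 36.5 = 8820 g.
(b) Mass of 22.9% solution: 8820 / 0.229 = 38,510 g.
(b) Volume: 38,510 g ÷ 1.18 g/mL = 32,640 mL.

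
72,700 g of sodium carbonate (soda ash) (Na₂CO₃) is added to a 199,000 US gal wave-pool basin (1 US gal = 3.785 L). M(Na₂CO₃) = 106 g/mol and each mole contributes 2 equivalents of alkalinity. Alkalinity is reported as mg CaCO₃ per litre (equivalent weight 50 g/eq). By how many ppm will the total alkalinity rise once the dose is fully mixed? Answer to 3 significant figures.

Volume: 199,000 US gal × 3.785 L/gal = 753,215 L.
Moles of Na₂CO₃: 72,700 g ÷ 106 g/mol = 685.8 mol → 1372 eq of alkalinity.
As CaCO₃: 1372 eq × 50 g/eq = 68,580 g.
Rise: 68,580 g / 753,215 L × 1000 = 91.06 mg/L.

91.1 ppm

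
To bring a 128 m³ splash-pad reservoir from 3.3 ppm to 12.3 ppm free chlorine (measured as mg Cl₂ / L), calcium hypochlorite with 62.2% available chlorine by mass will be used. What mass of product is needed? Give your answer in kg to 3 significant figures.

Volume: 128 m³ = 128,000 L.
Chlorine deficit: 12.3 − 3.3 = 9 ppm = 9 mg/L as Cl₂.
Cl₂ equivalent needed: 9 mg/L × 128,000 L = 1,152,000 mg = 1152 g.
Product at 62.2% available chlorine: 1152 / 0.622 = 1852 g.

1.85 kg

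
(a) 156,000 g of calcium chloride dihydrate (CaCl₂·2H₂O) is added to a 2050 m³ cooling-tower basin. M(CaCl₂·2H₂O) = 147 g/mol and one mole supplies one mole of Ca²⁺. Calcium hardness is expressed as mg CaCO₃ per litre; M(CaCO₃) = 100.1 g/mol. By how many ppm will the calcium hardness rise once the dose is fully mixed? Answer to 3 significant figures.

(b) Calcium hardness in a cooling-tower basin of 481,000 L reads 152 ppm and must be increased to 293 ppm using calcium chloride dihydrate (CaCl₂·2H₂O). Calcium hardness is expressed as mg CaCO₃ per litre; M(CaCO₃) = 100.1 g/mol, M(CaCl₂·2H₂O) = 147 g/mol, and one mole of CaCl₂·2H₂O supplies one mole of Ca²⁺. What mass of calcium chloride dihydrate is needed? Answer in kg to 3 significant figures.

(a) Volume: 2050 m³ = 2,050,000 L.
(a) Moles of Ca²⁺: 156,000 g ÷ 147 g/mol = 1061 mol.
(a) As CaCO₃: 1061 mol × 100.1 g/mol = 106,200 g.
(a) Rise: 106,200 g / 2,050,000 L × 1000 = 51.82 mg/L.

(b) Hardness to add: (293 − 152) = 141 mg/L as CaCO₃ × 481,000 L = 67,820 g as CaCO₃.
(b) Moles of Ca²⁺ (1 mol Ca²⁺ ≡ 1 mol CaCO₃): 67,820 / 100.1 g/mol = 677.5 mol.
(b) Mass of CaCl₂·2H₂O: 677.5 × 147 = 99,600 g.

(a) 51.8 ppm; (b) 99.6 kg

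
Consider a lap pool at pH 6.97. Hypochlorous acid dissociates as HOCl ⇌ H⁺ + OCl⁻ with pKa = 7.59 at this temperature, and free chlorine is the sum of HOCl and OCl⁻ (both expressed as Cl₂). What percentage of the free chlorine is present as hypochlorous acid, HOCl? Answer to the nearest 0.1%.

[OCl⁻]/[HOCl] = 10^(pH − pKa) = 10^(6.97 − 7.59) = 10^-0.62 = 0.2399.
Fraction as HOCl = 1 / (1 + 0.2399) = 0.8065.

80.7%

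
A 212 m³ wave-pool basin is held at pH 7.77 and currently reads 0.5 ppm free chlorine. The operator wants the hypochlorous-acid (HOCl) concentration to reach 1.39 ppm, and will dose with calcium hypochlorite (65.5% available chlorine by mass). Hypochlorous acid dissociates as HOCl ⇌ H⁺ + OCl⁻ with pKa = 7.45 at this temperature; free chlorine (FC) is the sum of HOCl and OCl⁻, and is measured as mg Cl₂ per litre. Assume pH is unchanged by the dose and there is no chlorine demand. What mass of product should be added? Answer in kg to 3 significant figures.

1.23 kg

Volume: 212 m³ = 212,000 L.
[OCl⁻]/[HOCl] = 10^(pH − pKa) = 10^(7.77 − 7.45) = 2.089; fraction as HOCl = 1/(1 + 2.089) = 0.3237.
Free chlorine required for 1.39 ppm HOCl: 1.39 / 0.3237 = 4.294 ppm.
FC to add: 4.294 − 0.5 = 3.794 mg/L as Cl₂.
Cl₂ equivalent: 3.794 mg/L × 212,000 L = 804.4 g.
Product at 65.5% available Cl: 804.4 / 0.655 = 1228 g.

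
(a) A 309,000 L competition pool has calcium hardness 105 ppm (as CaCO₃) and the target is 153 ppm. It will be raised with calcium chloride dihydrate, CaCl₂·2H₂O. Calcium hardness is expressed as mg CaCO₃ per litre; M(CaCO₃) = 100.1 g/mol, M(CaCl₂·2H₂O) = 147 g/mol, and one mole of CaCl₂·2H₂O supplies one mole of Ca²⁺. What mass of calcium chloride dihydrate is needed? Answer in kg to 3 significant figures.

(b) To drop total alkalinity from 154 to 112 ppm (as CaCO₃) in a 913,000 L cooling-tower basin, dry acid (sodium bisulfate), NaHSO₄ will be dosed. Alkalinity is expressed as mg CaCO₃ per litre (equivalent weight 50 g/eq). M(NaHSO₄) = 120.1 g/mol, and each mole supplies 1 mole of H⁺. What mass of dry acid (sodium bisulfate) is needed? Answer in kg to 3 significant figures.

(a) 21.8 kg; (b) 92.1 kg

(a) Hardness to add: (153 − 105) = 48 mg/L as CaCO₃ × 309,000 L = 14,830 g as CaCO₃.
(a) Moles of Ca²⁺ (1 mol Ca²⁺ ≡ 1 mol CaCO₃): 14,830 / 100.1 g/mol = 148.2 mol.
(a) Mass of CaCl₂·2H₂O: 148.2 × 147 = 21,780 g.

(b) Alkalinity to neutralize: (154 − 112) = 42 mg/L as CaCO₃ × 913,000 L = 38,350 g as CaCO₃.
(b) Equivalents of H⁺ required: 38,350 ÷ 50 g/eq = 766.9 eq = 766.9 mol NaHSO₄.
(b) Mass of NaHSO₄: 766.9 × 120.1 = 92,110 g.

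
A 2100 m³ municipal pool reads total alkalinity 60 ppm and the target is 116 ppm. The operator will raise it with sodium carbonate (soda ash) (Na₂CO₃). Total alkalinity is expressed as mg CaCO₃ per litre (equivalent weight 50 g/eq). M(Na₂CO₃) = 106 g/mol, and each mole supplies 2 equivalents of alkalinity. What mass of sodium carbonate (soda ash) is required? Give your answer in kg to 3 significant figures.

Volume: 2100 m³ = 2,100,000 L.
Alkalinity to add: (116 − 60) = 56 mg/L as CaCO₃ × 2,100,000 L = 117,600 g as CaCO₃.
Equivalents: 117,600 g ÷ 50 g/eq = 2352 eq.
Each mole of Na₂CO₃ supplies 2 eq, so 2352 / 2 = 1176 mol.
Mass: 1176 mol × 106 g/mol = 124,700 g.

125 kg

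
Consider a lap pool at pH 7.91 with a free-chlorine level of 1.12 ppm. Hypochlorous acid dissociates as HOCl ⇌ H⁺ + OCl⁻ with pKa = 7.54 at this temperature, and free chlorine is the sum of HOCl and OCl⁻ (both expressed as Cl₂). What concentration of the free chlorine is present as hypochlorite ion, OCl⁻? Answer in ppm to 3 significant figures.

[OCl⁻]/[HOCl] = 10^(pH − pKa) = 10^(7.91 − 7.54) = 10^0.37 = 2.344.
Fraction as HOCl = 1 / (1 + 2.344) = 0.299.
OCl⁻ = (1 − 0.299) × 1.12 ppm = 0.7851 ppm.

0.785 ppm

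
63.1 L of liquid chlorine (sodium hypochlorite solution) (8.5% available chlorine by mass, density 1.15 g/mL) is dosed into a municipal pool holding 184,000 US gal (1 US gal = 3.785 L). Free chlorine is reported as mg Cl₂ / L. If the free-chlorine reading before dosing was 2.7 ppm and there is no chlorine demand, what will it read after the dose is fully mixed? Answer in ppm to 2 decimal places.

Volume: 184,000 US gal × 3.785 L/gal = 696,440 L.
Mass of solution: 63.1 L × 1000 mL/L × 1.15 g/mL = 72,560 g.
Available chlorine delivered: 72,560 g × 0.085 = 6168 g as Cl₂.
Concentration rise: 6168 g / 696,440 L = 8.857 mg/L = 8.86 ppm.
Final FC: 2.7 + 8.86 = 11.56 ppm.

11.56 ppm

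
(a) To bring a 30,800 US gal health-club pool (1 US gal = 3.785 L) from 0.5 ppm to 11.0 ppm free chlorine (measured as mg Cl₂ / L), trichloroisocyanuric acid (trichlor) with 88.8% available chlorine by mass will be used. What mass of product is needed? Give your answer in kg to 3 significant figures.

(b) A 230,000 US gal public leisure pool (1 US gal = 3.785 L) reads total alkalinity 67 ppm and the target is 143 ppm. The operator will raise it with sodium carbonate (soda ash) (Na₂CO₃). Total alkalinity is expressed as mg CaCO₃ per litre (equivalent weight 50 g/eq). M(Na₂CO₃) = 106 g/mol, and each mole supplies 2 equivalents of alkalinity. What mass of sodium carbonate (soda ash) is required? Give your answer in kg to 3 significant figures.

(a) 1.38 kg; (b) 70.1 kg

(a) Volume: 30,800 US gal × 3.785 L/gal = 116,578 L.
(a) Chlorine deficit: 11.0 − 0.5 = 10.5 ppm = 10.5 mg/L as Cl₂.
(a) Cl₂ equivalent needed: 10.5 mg/L × 116,578 L = 1,224,000 mg = 1224 g.
(a) Product at 88.8% available chlorine: 1224 / 0.888 = 1378 g.

(b) Volume: 230,000 US gal × 3.785 L/gal = 870,550 L.
(b) Alkalinity to add: (143 − 67) = 76 mg/L as CaCO₃ × 870,550 L = 66,160 g as CaCO₃.
(b) Equivalents: 66,160 g ÷ 50 g/eq = 1323 eq.
(b) Each mole of Na₂CO₃ supplies 2 eq, so 1323 / 2 = 661.6 mol.
(b) Mass: 661.6 mol × 106 g/mol = 70,130 g.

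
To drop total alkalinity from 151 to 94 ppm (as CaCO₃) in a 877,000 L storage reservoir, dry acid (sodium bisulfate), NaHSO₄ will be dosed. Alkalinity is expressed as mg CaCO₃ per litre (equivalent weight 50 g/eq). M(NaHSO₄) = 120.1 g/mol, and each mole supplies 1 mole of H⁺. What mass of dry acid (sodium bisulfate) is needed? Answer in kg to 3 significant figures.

Alkalinity to neutralize: (151 − 94) = 57 mg/L as CaCO₃ × 877,000 L = 49,990 g as CaCO₃.
Equivalents of H⁺ required: 49,990 ÷ 50 g/eq = 999.8 eq = 999.8 mol NaHSO₄.
Mass of NaHSO₄: 999.8 × 120.1 = 120,100 g.

120 kg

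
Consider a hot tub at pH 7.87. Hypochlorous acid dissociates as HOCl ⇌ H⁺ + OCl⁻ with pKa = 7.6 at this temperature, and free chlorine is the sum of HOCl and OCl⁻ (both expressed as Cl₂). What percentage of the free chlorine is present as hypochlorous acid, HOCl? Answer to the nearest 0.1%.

34.9%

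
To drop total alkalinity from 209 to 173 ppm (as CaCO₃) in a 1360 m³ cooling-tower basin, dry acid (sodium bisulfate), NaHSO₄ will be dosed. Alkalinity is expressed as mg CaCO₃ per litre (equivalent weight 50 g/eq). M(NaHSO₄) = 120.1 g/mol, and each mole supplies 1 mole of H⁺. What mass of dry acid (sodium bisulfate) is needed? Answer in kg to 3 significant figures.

Volume: 1360 m³ = 1,360,000 L.
Alkalinity to neutralize: (209 − 173) = 36 mg/L as CaCO₃ × 1,360,000 L = 48,960 g as CaCO₃.
Equivalents of H⁺ required: 48,960 ÷ 50 g/eq = 979.2 eq = 979.2 mol NaHSO₄.
Mass of NaHSO₄: 979.2 × 120.1 = 117,600 g.

118 kg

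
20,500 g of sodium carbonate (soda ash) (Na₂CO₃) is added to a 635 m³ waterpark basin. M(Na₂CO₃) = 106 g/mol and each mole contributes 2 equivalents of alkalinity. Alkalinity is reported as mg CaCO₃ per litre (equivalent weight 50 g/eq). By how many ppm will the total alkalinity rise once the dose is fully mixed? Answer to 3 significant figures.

30.5 ppm

Volume: 635 m³ = 635,000 L.
Moles of Na₂CO₃: 20,500 g ÷ 106 g/mol = 193.4 mol → 386.8 eq of alkalinity.
As CaCO₃: 386.8 eq × 50 g/eq = 19,340 g.
Rise: 19,340 g / 635,000 L × 1000 = 30.46 mg/L.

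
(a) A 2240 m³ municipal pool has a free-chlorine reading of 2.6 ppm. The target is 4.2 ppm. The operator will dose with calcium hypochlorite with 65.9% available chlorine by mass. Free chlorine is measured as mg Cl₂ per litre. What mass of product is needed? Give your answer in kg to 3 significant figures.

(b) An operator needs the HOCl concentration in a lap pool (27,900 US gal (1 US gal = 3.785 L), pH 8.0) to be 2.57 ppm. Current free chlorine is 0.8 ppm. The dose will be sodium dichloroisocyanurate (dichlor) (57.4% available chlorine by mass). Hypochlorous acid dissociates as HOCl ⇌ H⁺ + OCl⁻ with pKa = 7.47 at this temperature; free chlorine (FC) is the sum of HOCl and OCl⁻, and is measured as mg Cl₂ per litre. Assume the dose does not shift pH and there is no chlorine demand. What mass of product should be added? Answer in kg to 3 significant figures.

(a) 5.44 kg; (b) 1.93 kg

(a) Volume: 2240 m³ = 2,240,000 L.
(a) Chlorine deficit: 4.2 − 2.6 = 1.6 ppm = 1.6 mg/L as Cl₂.
(a) Cl₂ equivalent needed: 1.6 mg/L × 2,240,000 L = 3,584,000 mg = 3584 g.
(a) Product at 65.9% available chlorine: 3584 / 0.659 = 5439 g.

(b) Volume: 27,900 US gal × 3.785 L/gal = 105,602 L.
(b) [OCl⁻]/[HOCl] = 10^(pH − pKa) = 10^(8.0 − 7.47) = 3.388; fraction as HOCl = 1/(1 + 3.388) = 0.2279.
(b) Free chlorine required for 2.57 ppm HOCl: 2.57 / 0.2279 = 11.28 ppm.
(b) FC to add: 11.28 − 0.8 = 10.48 mg/L as Cl₂.
(b) Cl₂ equivalent: 10.48 mg/L × 105,602 L = 1107 g.
(b) Product at 57.4% available Cl: 1107 / 0.574 = 1928 g.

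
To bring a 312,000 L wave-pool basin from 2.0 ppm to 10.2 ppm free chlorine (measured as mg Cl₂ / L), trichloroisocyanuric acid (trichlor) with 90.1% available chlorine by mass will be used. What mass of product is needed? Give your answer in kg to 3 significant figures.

2.84 kg

Chlorine deficit: 10.2 − 2.0 = 8.2 ppm = 8.2 mg/L as Cl₂.
Cl₂ equivalent needed: 8.2 mg/L × 312,000 L = 2,558,000 mg = 2558 g.
Product at 90.1% available chlorine: 2558 / 0.901 = 2840 g.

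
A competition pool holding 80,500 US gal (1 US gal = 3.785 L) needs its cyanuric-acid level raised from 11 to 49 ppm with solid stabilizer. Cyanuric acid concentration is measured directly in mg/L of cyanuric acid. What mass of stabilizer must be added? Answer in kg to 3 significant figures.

11.6 kg

Volume: 80,500 US gal × 3.785 L/gal = 304,692 L.
CYA to add: (49 − 11) = 38 mg/L × 304,692 L = 11,580 g cyanuric acid.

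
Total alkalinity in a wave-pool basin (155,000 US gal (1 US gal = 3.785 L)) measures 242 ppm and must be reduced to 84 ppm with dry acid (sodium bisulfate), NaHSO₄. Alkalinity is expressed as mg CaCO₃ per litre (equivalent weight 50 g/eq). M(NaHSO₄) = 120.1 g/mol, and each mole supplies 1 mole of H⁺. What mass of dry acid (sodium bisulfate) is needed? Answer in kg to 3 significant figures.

223 kg

Volume: 155,000 US gal × 3.785 L/gal = 586,675 L.
Alkalinity to neutralize: (242 − 84) = 158 mg/L as CaCO₃ × 586,675 L = 92,690 g as CaCO₃.
Equivalents of H⁺ required: 92,690 ÷ 50 g/eq = 1854 eq = 1854 mol NaHSO₄.
Mass of NaHSO₄: 1854 × 120.1 = 222,700 g.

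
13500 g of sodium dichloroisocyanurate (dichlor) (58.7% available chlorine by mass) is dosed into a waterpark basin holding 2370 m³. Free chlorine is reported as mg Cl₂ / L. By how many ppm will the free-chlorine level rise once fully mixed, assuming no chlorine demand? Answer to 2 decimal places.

Volume: 2370 m³ = 2,370,000 L.
Available chlorine delivered: 13,500 g × 0.587 = 7924 g as Cl₂.
Concentration rise: 7924 g / 2,370,000 L = 3.344 mg/L = 3.34 ppm.

3.34 ppm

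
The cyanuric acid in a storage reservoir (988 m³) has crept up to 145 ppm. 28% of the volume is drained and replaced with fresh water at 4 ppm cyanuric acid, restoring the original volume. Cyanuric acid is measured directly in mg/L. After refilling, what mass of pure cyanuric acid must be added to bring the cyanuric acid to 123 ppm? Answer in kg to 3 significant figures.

17.3 kg

Volume: 988 m³ = 988,000 L.
After draining 28% and refilling: 145 × 0.72 + 4 × 0.28 = 105.52 ppm.
Deficit to target: 123 − 105.52 = 17.48 mg/L.
Mass: 17.48 mg/L × 988,000 L = 17,270 g cyanuric acid.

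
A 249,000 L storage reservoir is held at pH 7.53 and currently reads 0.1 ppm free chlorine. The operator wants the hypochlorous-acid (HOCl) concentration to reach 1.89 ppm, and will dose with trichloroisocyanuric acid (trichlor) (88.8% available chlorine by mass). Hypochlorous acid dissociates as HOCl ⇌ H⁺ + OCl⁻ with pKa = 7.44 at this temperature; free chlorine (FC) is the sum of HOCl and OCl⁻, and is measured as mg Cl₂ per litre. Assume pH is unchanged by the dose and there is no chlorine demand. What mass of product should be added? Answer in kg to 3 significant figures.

1.15 kg

[OCl⁻]/[HOCl] = 10^(pH − pKa) = 10^(7.53 − 7.44) = 1.23; fraction as HOCl = 1/(1 + 1.23) = 0.4484.
Free chlorine required for 1.89 ppm HOCl: 1.89 / 0.4484 = 4.215 ppm.
FC to add: 4.215 − 0.1 = 4.115 mg/L as Cl₂.
Cl₂ equivalent: 4.115 mg/L × 249,000 L = 1025 g.
Product at 88.8% available Cl: 1025 / 0.888 = 1154 g.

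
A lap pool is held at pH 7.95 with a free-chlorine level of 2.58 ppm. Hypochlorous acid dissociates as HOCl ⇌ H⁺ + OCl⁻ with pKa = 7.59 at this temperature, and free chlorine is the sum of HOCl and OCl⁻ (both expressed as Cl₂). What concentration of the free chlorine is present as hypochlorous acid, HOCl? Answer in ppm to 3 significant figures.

[OCl⁻]/[HOCl] = 10^(pH − pKa) = 10^(7.95 − 7.59) = 10^0.36 = 2.291.
Fraction as HOCl = 1 / (1 + 2.291) = 0.3039.
HOCl = 0.3039 × 2.58 ppm = 0.784 ppm.

0.784 ppm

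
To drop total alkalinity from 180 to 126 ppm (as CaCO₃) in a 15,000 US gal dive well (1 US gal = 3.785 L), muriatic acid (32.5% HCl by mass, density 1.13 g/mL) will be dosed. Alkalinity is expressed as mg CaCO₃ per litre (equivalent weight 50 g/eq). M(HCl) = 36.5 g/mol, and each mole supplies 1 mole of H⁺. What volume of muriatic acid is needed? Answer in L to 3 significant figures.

Volume: 15,000 US gal × 3.785 L/gal = 56,775 L.
Alkalinity to neutralize: (180 − 126) = 54 mg/L as CaCO₃ × 56,775 L = 3066 g as CaCO₃.
Equivalents of H⁺ required: 3066 ÷ 50 g/eq = 61.32 eq = 61.32 mol HCl.
Mass of HCl: 61.32 × 36.5 = 2238 g.
Mass of 32.5% solution: 2238 / 0.325 = 6886 g.
Volume: 6886 g ÷ 1.13 g/mL = 6094 mL.

6.09 L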